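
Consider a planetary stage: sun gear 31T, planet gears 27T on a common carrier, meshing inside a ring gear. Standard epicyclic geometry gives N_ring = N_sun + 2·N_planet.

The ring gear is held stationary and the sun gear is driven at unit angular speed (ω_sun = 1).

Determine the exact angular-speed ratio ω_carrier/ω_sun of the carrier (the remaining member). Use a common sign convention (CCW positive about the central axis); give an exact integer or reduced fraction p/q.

N_ring = 31 + 2·27 = 85
31(ω_s−ω_c) = −85(ω_r−ω_c),  ω_r=0, ω_s=1
31(1−ω_c) = −85(0−ω_c)  ⇒  116ω_c = 31  ⇒  ω_c = 31/116
ω_c/ω_s = 31/116

31/116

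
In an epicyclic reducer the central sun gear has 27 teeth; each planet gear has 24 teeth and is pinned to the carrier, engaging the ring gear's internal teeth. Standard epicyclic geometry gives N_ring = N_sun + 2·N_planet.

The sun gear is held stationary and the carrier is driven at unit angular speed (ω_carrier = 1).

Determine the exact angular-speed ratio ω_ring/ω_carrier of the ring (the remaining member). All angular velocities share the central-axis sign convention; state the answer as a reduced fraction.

34/25

N_ring = 27 + 2·24 = 75
27(ω_s−ω_c) = −75(ω_r−ω_c),  ω_s=0, ω_c=1
ω_r = 1 − (27/75)(0−1) = 34/25
ω_r/ω_c = 34/25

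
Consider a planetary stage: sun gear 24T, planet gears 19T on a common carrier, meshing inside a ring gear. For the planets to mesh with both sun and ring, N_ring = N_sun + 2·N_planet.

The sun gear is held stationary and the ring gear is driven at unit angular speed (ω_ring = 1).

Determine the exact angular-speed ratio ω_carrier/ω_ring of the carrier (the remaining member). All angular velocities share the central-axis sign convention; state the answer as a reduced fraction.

N_ring = 24 + 2·19 = 62
24(ω_s−ω_c) = −62(ω_r−ω_c),  ω_s=0, ω_r=1
24(0−ω_c) = −62(1−ω_c)  ⇒  86ω_c = 62  ⇒  ω_c = 31/43
ω_c/ω_r = 31/43

31/43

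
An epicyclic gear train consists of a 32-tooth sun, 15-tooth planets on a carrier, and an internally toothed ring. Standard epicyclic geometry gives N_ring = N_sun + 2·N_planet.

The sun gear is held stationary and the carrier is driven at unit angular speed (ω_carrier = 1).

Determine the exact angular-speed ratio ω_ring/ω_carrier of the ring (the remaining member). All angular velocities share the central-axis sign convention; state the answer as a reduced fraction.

47/31

N_ring = 32 + 2·15 = 62
32(ω_s−ω_c) = −62(ω_r−ω_c),  ω_s=0, ω_c=1
ω_r = 1 − (32/62)(0−1) = 47/31
ω_r/ω_c = 47/31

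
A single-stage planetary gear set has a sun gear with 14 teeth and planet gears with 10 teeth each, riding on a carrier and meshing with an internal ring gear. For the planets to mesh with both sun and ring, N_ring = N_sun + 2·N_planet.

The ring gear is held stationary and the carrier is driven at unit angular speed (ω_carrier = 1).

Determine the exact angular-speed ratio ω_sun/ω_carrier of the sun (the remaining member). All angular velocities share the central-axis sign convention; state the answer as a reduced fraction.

24/7

N_ring = 14 + 2·10 = 34
14(ω_s−ω_c) = −34(ω_r−ω_c),  ω_r=0, ω_c=1
ω_s = 1 − (34/14)(0−1) = 24/7
ω_s/ω_c = 24/7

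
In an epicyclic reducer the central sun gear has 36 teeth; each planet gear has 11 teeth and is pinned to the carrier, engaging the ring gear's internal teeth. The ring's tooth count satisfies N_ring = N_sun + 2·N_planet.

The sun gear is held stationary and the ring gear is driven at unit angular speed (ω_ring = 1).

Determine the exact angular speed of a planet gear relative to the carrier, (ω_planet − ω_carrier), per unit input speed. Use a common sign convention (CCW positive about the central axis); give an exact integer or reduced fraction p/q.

1044/517

N_ring = 36 + 2·11 = 58
36(ω_s−ω_c) = −58(ω_r−ω_c),  ω_s=0, ω_r=1
36(0−ω_c) = −58(1−ω_c)  ⇒  94ω_c = 58  ⇒  ω_c = 29/47
sun–planet: 36·(0−29/47) = −11·(ω_p−ω_c)  ⇒  ω_p−ω_c = −(36/11)·(-29/47) = 1044/517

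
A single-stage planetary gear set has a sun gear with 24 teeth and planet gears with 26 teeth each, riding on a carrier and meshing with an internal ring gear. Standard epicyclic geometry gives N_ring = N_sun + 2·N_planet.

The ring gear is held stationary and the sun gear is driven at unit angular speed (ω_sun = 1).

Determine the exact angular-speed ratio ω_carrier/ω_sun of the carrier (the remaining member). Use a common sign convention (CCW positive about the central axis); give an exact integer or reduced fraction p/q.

N_ring = 24 + 2·26 = 76
24(ω_s−ω_c) = −76(ω_r−ω_c),  ω_r=0, ω_s=1
24(1−ω_c) = −76(0−ω_c)  ⇒  100ω_c = 24  ⇒  ω_c = 6/25
ω_c/ω_s = 6/25

6/25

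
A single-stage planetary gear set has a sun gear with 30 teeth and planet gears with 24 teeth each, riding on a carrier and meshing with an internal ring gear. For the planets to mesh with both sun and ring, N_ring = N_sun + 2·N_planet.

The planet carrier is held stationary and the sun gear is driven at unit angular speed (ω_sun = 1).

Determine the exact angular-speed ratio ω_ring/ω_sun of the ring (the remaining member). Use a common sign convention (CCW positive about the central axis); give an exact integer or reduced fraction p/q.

-5/13

N_ring = 30 + 2·24 = 78
30(ω_s−ω_c) = −78(ω_r−ω_c),  ω_c=0, ω_s=1
ω_r = 0 − (30/78)(1−0) = -5/13
ω_r/ω_s = -5/13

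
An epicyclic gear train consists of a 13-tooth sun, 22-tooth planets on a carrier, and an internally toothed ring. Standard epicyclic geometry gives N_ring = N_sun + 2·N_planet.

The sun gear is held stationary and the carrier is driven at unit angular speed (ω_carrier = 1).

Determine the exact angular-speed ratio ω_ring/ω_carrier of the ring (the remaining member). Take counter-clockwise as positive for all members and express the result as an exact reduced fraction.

70/57

N_ring = 13 + 2·22 = 57
13(ω_s−ω_c) = −57(ω_r−ω_c),  ω_s=0, ω_c=1
ω_r = 1 − (13/57)(0−1) = 70/57
ω_r/ω_c = 70/57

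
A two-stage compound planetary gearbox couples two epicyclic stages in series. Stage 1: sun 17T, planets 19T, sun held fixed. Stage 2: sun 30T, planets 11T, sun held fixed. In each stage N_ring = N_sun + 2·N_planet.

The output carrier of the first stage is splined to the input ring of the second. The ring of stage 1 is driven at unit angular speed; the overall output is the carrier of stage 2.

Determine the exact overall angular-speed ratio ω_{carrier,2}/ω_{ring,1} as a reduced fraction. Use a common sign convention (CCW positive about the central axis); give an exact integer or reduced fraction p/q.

Stage 1: N_ring = 17 + 2·19 = 55
Stage 1: 17(ω_s−ω_c) = −55(ω_r−ω_c),  ω_s=0, ω_r=1
Stage 1: 17(0−ω_c) = −55(1−ω_c)  ⇒  72ω_c = 55  ⇒  ω_c = 55/72
  ⇒ ω_c¹/ω_r¹ = 55/72
Stage 2: N_ring = 30 + 2·11 = 52
Stage 2: 30(ω_s−ω_c) = −52(ω_r−ω_c),  ω_s=0, ω_r=1
Stage 2: 30(0−ω_c) = −52(1−ω_c)  ⇒  82ω_c = 52  ⇒  ω_c = 26/41
  ⇒ ω_c²/ω_r² = 26/41
Coupling ω_r² = ω_c¹ ⇒ overall = 55/72 × 26/41 = 715/1476

715/1476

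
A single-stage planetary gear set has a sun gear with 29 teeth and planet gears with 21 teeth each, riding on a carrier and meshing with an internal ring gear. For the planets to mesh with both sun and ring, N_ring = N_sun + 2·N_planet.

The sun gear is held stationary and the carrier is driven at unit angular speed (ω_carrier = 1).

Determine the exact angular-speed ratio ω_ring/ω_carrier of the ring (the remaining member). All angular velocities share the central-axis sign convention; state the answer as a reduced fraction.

100/71

N_ring = 29 + 2·21 = 71
29(ω_s−ω_c) = −71(ω_r−ω_c),  ω_s=0, ω_c=1
ω_r = 1 − (29/71)(0−1) = 100/71
ω_r/ω_c = 100/71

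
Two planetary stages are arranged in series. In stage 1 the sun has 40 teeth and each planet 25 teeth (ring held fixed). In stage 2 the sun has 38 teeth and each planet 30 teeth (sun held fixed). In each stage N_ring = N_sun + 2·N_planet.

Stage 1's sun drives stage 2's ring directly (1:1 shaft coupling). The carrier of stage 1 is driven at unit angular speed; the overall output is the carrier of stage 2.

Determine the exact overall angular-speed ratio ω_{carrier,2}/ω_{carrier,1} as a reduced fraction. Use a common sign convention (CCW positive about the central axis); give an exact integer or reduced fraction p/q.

Stage 1: N_ring = 40 + 2·25 = 90
Stage 1: 40(ω_s−ω_c) = −90(ω_r−ω_c),  ω_r=0, ω_c=1
Stage 1: ω_s = 1 − (90/40)(0−1) = 13/4
  ⇒ ω_s¹/ω_c¹ = 13/4
Stage 2: N_ring = 38 + 2·30 = 98
Stage 2: 38(ω_s−ω_c) = −98(ω_r−ω_c),  ω_s=0, ω_r=1
Stage 2: 38(0−ω_c) = −98(1−ω_c)  ⇒  136ω_c = 98  ⇒  ω_c = 49/68
  ⇒ ω_c²/ω_r² = 49/68
Coupling ω_r² = ω_s¹ ⇒ overall = 13/4 × 49/68 = 637/272

637/272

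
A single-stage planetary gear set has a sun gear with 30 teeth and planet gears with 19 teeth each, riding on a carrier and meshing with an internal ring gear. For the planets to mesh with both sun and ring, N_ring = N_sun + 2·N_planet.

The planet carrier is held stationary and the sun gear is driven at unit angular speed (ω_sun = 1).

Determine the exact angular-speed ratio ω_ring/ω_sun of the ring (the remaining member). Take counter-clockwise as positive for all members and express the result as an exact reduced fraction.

-15/34

N_ring = 30 + 2·19 = 68
30(ω_s−ω_c) = −68(ω_r−ω_c),  ω_c=0, ω_s=1
ω_r = 0 − (30/68)(1−0) = -15/34
ω_r/ω_s = -15/34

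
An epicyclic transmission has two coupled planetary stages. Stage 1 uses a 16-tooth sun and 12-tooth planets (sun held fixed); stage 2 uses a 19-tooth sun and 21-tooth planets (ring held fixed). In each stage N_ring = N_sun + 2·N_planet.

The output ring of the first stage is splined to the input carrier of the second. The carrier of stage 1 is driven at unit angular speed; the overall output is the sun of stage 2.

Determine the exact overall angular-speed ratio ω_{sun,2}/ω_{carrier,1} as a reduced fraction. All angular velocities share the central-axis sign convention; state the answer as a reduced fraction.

112/19

Stage 1: N_ring = 16 + 2·12 = 40
Stage 1: 16(ω_s−ω_c) = −40(ω_r−ω_c),  ω_s=0, ω_c=1
Stage 1: ω_r = 1 − (16/40)(0−1) = 7/5
  ⇒ ω_r¹/ω_c¹ = 7/5
Stage 2: N_ring = 19 + 2·21 = 61
Stage 2: 19(ω_s−ω_c) = −61(ω_r−ω_c),  ω_r=0, ω_c=1
Stage 2: ω_s = 1 − (61/19)(0−1) = 80/19
  ⇒ ω_s²/ω_c² = 80/19
Coupling ω_c² = ω_r¹ ⇒ overall = 7/5 × 80/19 = 112/19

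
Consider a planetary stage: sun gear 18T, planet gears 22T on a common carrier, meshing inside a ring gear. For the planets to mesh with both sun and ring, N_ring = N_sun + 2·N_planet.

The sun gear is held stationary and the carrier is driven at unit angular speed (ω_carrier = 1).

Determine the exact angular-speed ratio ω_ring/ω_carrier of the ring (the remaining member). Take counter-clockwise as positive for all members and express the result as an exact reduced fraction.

40/31

N_ring = 18 + 2·22 = 62
18(ω_s−ω_c) = −62(ω_r−ω_c),  ω_s=0, ω_c=1
ω_r = 1 − (18/62)(0−1) = 40/31
ω_r/ω_c = 40/31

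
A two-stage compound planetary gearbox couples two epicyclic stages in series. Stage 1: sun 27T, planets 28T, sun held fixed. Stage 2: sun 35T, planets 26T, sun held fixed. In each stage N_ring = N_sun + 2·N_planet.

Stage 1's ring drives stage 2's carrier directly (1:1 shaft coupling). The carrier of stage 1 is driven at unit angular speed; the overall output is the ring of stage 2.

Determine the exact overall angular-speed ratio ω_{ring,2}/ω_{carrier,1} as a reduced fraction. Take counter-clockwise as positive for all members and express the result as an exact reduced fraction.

Stage 1: N_ring = 27 + 2·28 = 83
Stage 1: 27(ω_s−ω_c) = −83(ω_r−ω_c),  ω_s=0, ω_c=1
Stage 1: ω_r = 1 − (27/83)(0−1) = 110/83
  ⇒ ω_r¹/ω_c¹ = 110/83
Stage 2: N_ring = 35 + 2·26 = 87
Stage 2: 35(ω_s−ω_c) = −87(ω_r−ω_c),  ω_s=0, ω_c=1
Stage 2: ω_r = 1 − (35/87)(0−1) = 122/87
  ⇒ ω_r²/ω_c² = 122/87
Coupling ω_c² = ω_r¹ ⇒ overall = 110/83 × 122/87 = 13420/7221

13420/7221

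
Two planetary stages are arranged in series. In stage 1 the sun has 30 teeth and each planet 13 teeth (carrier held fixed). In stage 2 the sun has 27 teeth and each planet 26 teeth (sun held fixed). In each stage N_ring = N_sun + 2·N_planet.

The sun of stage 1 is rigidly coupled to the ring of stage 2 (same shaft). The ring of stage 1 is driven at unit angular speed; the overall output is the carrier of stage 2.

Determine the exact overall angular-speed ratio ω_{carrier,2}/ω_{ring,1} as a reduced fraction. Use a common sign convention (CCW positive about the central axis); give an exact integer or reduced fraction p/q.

-1106/795

Stage 1: N_ring = 30 + 2·13 = 56
Stage 1: 30(ω_s−ω_c) = −56(ω_r−ω_c),  ω_c=0, ω_r=1
Stage 1: ω_s = 0 − (56/30)(1−0) = -28/15
  ⇒ ω_s¹/ω_r¹ = -28/15
Stage 2: N_ring = 27 + 2·26 = 79
Stage 2: 27(ω_s−ω_c) = −79(ω_r−ω_c),  ω_s=0, ω_r=1
Stage 2: 27(0−ω_c) = −79(1−ω_c)  ⇒  106ω_c = 79  ⇒  ω_c = 79/106
  ⇒ ω_c²/ω_r² = 79/106
Coupling ω_r² = ω_s¹ ⇒ overall = -28/15 × 79/106 = -1106/795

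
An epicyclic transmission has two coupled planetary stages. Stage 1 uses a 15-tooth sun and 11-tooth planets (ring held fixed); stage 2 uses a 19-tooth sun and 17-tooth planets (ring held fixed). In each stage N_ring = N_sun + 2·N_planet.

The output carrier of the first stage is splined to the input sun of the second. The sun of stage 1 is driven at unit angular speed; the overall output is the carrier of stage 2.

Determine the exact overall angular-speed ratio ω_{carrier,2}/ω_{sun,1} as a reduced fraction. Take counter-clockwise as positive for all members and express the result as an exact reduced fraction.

95/1248

Stage 1: N_ring = 15 + 2·11 = 37
Stage 1: 15(ω_s−ω_c) = −37(ω_r−ω_c),  ω_r=0, ω_s=1
Stage 1: 15(1−ω_c) = −37(0−ω_c)  ⇒  52ω_c = 15  ⇒  ω_c = 15/52
  ⇒ ω_c¹/ω_s¹ = 15/52
Stage 2: N_ring = 19 + 2·17 = 53
Stage 2: 19(ω_s−ω_c) = −53(ω_r−ω_c),  ω_r=0, ω_s=1
Stage 2: 19(1−ω_c) = −53(0−ω_c)  ⇒  72ω_c = 19  ⇒  ω_c = 19/72
  ⇒ ω_c²/ω_s² = 19/72
Coupling ω_s² = ω_c¹ ⇒ overall = 15/52 × 19/72 = 95/1248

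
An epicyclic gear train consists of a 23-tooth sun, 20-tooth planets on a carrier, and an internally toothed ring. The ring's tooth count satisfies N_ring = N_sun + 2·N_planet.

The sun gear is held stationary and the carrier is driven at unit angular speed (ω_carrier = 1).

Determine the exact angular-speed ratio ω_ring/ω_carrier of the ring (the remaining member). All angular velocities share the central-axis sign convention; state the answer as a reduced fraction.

N_ring = 23 + 2·20 = 63
23(ω_s−ω_c) = −63(ω_r−ω_c),  ω_s=0, ω_c=1
ω_r = 1 − (23/63)(0−1) = 86/63
ω_r/ω_c = 86/63

86/63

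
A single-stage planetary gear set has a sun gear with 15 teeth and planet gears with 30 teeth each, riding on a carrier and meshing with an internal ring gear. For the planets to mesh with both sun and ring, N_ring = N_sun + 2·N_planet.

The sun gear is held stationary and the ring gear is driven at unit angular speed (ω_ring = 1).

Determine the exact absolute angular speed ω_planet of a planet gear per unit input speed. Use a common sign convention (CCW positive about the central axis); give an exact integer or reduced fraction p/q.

N_ring = 15 + 2·30 = 75
15(ω_s−ω_c) = −75(ω_r−ω_c),  ω_s=0, ω_r=1
15(0−ω_c) = −75(1−ω_c)  ⇒  90ω_c = 75  ⇒  ω_c = 5/6
sun–planet: 15·(0−5/6) = −30·(ω_p−ω_c)  ⇒  ω_p−ω_c = −(15/30)·(-5/6) = 5/12
ω_p = 5/6 + 5/12 = 5/4

5/4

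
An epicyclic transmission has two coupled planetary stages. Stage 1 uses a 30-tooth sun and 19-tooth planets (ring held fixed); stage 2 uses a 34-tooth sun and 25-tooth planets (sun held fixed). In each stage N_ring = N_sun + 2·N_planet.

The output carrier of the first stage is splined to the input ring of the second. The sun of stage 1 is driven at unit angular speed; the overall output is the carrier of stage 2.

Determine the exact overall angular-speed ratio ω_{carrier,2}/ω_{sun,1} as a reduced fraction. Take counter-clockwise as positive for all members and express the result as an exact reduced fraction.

Stage 1: N_ring = 30 + 2·19 = 68
Stage 1: 30(ω_s−ω_c) = −68(ω_r−ω_c),  ω_r=0, ω_s=1
Stage 1: 30(1−ω_c) = −68(0−ω_c)  ⇒  98ω_c = 30  ⇒  ω_c = 15/49
  ⇒ ω_c¹/ω_s¹ = 15/49
Stage 2: N_ring = 34 + 2·25 = 84
Stage 2: 34(ω_s−ω_c) = −84(ω_r−ω_c),  ω_s=0, ω_r=1
Stage 2: 34(0−ω_c) = −84(1−ω_c)  ⇒  118ω_c = 84  ⇒  ω_c = 42/59
  ⇒ ω_c²/ω_r² = 42/59
Coupling ω_r² = ω_c¹ ⇒ overall = 15/49 × 42/59 = 90/413

90/413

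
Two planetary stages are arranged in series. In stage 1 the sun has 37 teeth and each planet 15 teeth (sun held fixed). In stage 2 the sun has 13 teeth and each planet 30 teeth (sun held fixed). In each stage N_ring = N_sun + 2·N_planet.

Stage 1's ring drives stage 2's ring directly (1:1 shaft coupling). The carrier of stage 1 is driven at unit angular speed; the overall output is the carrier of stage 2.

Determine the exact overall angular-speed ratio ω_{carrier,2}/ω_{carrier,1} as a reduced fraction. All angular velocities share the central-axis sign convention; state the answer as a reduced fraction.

Stage 1: N_ring = 37 + 2·15 = 67
Stage 1: 37(ω_s−ω_c) = −67(ω_r−ω_c),  ω_s=0, ω_c=1
Stage 1: ω_r = 1 − (37/67)(0−1) = 104/67
  ⇒ ω_r¹/ω_c¹ = 104/67
Stage 2: N_ring = 13 + 2·30 = 73
Stage 2: 13(ω_s−ω_c) = −73(ω_r−ω_c),  ω_s=0, ω_r=1
Stage 2: 13(0−ω_c) = −73(1−ω_c)  ⇒  86ω_c = 73  ⇒  ω_c = 73/86
  ⇒ ω_c²/ω_r² = 73/86
Coupling ω_r² = ω_r¹ ⇒ overall = 104/67 × 73/86 = 3796/2881

3796/2881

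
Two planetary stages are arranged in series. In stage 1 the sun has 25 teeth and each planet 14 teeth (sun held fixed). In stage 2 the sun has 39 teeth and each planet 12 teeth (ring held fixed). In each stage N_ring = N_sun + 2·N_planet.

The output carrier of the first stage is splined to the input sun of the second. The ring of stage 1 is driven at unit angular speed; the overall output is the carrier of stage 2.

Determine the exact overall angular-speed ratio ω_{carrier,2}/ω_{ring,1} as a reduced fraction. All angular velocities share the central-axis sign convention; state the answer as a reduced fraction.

Stage 1: N_ring = 25 + 2·14 = 53
Stage 1: 25(ω_s−ω_c) = −53(ω_r−ω_c),  ω_s=0, ω_r=1
Stage 1: 25(0−ω_c) = −53(1−ω_c)  ⇒  78ω_c = 53  ⇒  ω_c = 53/78
  ⇒ ω_c¹/ω_r¹ = 53/78
Stage 2: N_ring = 39 + 2·12 = 63
Stage 2: 39(ω_s−ω_c) = −63(ω_r−ω_c),  ω_r=0, ω_s=1
Stage 2: 39(1−ω_c) = −63(0−ω_c)  ⇒  102ω_c = 39  ⇒  ω_c = 13/34
  ⇒ ω_c²/ω_s² = 13/34
Coupling ω_s² = ω_c¹ ⇒ overall = 53/78 × 13/34 = 53/204

53/204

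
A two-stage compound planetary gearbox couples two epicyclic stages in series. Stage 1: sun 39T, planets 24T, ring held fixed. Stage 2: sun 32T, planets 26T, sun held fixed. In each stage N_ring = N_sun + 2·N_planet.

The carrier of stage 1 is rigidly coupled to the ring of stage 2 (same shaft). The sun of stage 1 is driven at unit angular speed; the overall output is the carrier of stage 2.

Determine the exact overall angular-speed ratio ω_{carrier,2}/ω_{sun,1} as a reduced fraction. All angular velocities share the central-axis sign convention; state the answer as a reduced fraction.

13/58

Stage 1: N_ring = 39 + 2·24 = 87
Stage 1: 39(ω_s−ω_c) = −87(ω_r−ω_c),  ω_r=0, ω_s=1
Stage 1: 39(1−ω_c) = −87(0−ω_c)  ⇒  126ω_c = 39  ⇒  ω_c = 13/42
  ⇒ ω_c¹/ω_s¹ = 13/42
Stage 2: N_ring = 32 + 2·26 = 84
Stage 2: 32(ω_s−ω_c) = −84(ω_r−ω_c),  ω_s=0, ω_r=1
Stage 2: 32(0−ω_c) = −84(1−ω_c)  ⇒  116ω_c = 84  ⇒  ω_c = 21/29
  ⇒ ω_c²/ω_r² = 21/29
Coupling ω_r² = ω_c¹ ⇒ overall = 13/42 × 21/29 = 13/58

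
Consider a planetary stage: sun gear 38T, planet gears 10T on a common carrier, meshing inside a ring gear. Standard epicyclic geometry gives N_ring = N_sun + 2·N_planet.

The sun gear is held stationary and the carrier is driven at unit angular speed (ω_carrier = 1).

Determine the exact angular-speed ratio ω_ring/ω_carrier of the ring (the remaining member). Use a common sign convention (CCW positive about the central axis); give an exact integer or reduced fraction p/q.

N_ring = 38 + 2·10 = 58
38(ω_s−ω_c) = −58(ω_r−ω_c),  ω_s=0, ω_c=1
ω_r = 1 − (38/58)(0−1) = 48/29
ω_r/ω_c = 48/29

48/29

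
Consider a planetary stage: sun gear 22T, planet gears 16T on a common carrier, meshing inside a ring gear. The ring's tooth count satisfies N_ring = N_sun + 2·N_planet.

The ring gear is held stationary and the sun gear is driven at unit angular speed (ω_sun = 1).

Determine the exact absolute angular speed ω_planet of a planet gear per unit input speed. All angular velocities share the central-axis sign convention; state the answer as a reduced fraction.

N_ring = 22 + 2·16 = 54
22(ω_s−ω_c) = −54(ω_r−ω_c),  ω_r=0, ω_s=1
22(1−ω_c) = −54(0−ω_c)  ⇒  76ω_c = 22  ⇒  ω_c = 11/38
sun–planet: 22·(1−11/38) = −16·(ω_p−ω_c)  ⇒  ω_p−ω_c = −(22/16)·(27/38) = -297/304
ω_p = 11/38 − 297/304 = -11/16

-11/16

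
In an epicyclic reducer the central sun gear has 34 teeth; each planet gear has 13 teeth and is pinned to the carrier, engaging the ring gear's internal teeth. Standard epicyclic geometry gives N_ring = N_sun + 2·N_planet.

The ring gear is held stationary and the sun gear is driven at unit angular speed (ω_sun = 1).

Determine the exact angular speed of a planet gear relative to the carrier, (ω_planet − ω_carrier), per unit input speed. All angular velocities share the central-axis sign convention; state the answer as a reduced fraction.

N_ring = 34 + 2·13 = 60
34(ω_s−ω_c) = −60(ω_r−ω_c),  ω_r=0, ω_s=1
34(1−ω_c) = −60(0−ω_c)  ⇒  94ω_c = 34  ⇒  ω_c = 17/47
sun–planet: 34·(1−17/47) = −13·(ω_p−ω_c)  ⇒  ω_p−ω_c = −(34/13)·(30/47) = -1020/611

-1020/611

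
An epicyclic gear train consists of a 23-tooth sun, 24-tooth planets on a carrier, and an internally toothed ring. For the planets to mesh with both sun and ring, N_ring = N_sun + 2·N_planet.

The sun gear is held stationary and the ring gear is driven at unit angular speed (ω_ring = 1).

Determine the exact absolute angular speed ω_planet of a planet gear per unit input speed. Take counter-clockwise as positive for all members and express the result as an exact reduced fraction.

71/48

N_ring = 23 + 2·24 = 71
23(ω_s−ω_c) = −71(ω_r−ω_c),  ω_s=0, ω_r=1
23(0−ω_c) = −71(1−ω_c)  ⇒  94ω_c = 71  ⇒  ω_c = 71/94
sun–planet: 23·(0−71/94) = −24·(ω_p−ω_c)  ⇒  ω_p−ω_c = −(23/24)·(-71/94) = 1633/2256
ω_p = 71/94 + 1633/2256 = 71/48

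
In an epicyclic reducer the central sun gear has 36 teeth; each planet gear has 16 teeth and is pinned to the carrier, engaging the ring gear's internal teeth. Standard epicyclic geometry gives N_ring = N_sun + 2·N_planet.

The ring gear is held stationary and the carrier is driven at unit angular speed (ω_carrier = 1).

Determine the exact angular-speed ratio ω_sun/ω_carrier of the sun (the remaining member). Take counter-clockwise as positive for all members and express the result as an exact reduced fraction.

N_ring = 36 + 2·16 = 68
36(ω_s−ω_c) = −68(ω_r−ω_c),  ω_r=0, ω_c=1
ω_s = 1 − (68/36)(0−1) = 26/9
ω_s/ω_c = 26/9

26/9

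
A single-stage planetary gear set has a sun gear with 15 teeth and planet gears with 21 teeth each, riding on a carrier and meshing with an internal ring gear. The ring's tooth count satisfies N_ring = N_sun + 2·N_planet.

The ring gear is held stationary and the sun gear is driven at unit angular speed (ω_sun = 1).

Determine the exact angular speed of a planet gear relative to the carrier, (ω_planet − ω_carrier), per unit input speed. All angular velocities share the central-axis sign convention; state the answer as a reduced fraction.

-95/168

N_ring = 15 + 2·21 = 57
15(ω_s−ω_c) = −57(ω_r−ω_c),  ω_r=0, ω_s=1
15(1−ω_c) = −57(0−ω_c)  ⇒  72ω_c = 15  ⇒  ω_c = 5/24
sun–planet: 15·(1−5/24) = −21·(ω_p−ω_c)  ⇒  ω_p−ω_c = −(15/21)·(19/24) = -95/168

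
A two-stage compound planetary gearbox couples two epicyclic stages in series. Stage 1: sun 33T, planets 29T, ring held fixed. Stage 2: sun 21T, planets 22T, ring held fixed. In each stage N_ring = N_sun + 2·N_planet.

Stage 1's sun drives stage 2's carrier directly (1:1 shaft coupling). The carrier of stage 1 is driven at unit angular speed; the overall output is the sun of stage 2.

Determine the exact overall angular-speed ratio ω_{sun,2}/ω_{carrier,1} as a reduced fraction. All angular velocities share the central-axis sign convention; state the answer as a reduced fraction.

10664/693

Stage 1: N_ring = 33 + 2·29 = 91
Stage 1: 33(ω_s−ω_c) = −91(ω_r−ω_c),  ω_r=0, ω_c=1
Stage 1: ω_s = 1 − (91/33)(0−1) = 124/33
  ⇒ ω_s¹/ω_c¹ = 124/33
Stage 2: N_ring = 21 + 2·22 = 65
Stage 2: 21(ω_s−ω_c) = −65(ω_r−ω_c),  ω_r=0, ω_c=1
Stage 2: ω_s = 1 − (65/21)(0−1) = 86/21
  ⇒ ω_s²/ω_c² = 86/21
Coupling ω_c² = ω_s¹ ⇒ overall = 124/33 × 86/21 = 10664/693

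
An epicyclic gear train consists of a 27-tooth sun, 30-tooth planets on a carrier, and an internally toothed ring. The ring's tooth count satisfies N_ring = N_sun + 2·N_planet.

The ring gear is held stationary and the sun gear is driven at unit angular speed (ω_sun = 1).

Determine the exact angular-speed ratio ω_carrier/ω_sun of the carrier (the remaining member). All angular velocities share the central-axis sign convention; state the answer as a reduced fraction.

N_ring = 27 + 2·30 = 87
27(ω_s−ω_c) = −87(ω_r−ω_c),  ω_r=0, ω_s=1
27(1−ω_c) = −87(0−ω_c)  ⇒  114ω_c = 27  ⇒  ω_c = 9/38
ω_c/ω_s = 9/38

9/38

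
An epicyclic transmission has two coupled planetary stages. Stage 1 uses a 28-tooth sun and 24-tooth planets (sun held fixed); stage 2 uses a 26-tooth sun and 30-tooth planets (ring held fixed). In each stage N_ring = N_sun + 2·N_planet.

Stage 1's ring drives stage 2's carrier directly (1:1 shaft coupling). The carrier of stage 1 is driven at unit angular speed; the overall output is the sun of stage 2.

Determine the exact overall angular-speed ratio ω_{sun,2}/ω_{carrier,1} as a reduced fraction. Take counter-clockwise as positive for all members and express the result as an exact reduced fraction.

Stage 1: N_ring = 28 + 2·24 = 76
Stage 1: 28(ω_s−ω_c) = −76(ω_r−ω_c),  ω_s=0, ω_c=1
Stage 1: ω_r = 1 − (28/76)(0−1) = 26/19
  ⇒ ω_r¹/ω_c¹ = 26/19
Stage 2: N_ring = 26 + 2·30 = 86
Stage 2: 26(ω_s−ω_c) = −86(ω_r−ω_c),  ω_r=0, ω_c=1
Stage 2: ω_s = 1 − (86/26)(0−1) = 56/13
  ⇒ ω_s²/ω_c² = 56/13
Coupling ω_c² = ω_r¹ ⇒ overall = 26/19 × 56/13 = 112/19

112/19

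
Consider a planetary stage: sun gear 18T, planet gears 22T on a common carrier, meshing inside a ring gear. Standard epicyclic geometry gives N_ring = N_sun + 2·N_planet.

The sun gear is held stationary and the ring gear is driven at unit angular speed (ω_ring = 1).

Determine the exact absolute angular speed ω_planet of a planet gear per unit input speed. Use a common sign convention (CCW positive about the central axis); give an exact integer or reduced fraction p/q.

31/22

N_ring = 18 + 2·22 = 62
18(ω_s−ω_c) = −62(ω_r−ω_c),  ω_s=0, ω_r=1
18(0−ω_c) = −62(1−ω_c)  ⇒  80ω_c = 62  ⇒  ω_c = 31/40
sun–planet: 18·(0−31/40) = −22·(ω_p−ω_c)  ⇒  ω_p−ω_c = −(18/22)·(-31/40) = 279/440
ω_p = 31/40 + 279/440 = 31/22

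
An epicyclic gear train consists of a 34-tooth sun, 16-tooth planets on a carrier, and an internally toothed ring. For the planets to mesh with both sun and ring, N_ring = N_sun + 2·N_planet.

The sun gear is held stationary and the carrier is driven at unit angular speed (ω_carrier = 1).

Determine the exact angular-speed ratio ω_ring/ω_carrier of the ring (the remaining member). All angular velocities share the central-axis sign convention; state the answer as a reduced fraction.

50/33

N_ring = 34 + 2·16 = 66
34(ω_s−ω_c) = −66(ω_r−ω_c),  ω_s=0, ω_c=1
ω_r = 1 − (34/66)(0−1) = 50/33
ω_r/ω_c = 50/33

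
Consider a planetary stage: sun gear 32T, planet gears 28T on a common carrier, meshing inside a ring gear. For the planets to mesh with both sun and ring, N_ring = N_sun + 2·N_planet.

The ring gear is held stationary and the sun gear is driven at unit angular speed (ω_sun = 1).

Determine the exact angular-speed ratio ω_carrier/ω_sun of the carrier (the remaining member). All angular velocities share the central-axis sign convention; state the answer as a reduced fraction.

N_ring = 32 + 2·28 = 88
32(ω_s−ω_c) = −88(ω_r−ω_c),  ω_r=0, ω_s=1
32(1−ω_c) = −88(0−ω_c)  ⇒  120ω_c = 32  ⇒  ω_c = 4/15
ω_c/ω_s = 4/15

4/15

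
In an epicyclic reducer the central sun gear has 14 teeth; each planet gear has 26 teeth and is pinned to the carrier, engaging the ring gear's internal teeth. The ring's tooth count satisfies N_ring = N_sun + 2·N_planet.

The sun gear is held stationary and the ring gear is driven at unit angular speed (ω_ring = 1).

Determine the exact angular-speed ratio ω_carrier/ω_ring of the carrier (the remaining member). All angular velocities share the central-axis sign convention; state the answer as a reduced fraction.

N_ring = 14 + 2·26 = 66
14(ω_s−ω_c) = −66(ω_r−ω_c),  ω_s=0, ω_r=1
14(0−ω_c) = −66(1−ω_c)  ⇒  80ω_c = 66  ⇒  ω_c = 33/40
ω_c/ω_r = 33/40

33/40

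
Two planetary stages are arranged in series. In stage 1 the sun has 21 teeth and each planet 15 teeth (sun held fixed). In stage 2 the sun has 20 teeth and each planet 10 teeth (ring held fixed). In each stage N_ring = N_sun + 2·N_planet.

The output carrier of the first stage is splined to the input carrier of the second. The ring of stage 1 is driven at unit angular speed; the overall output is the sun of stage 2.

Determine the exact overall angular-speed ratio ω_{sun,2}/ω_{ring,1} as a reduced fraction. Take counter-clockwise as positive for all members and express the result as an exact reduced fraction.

Stage 1: N_ring = 21 + 2·15 = 51
Stage 1: 21(ω_s−ω_c) = −51(ω_r−ω_c),  ω_s=0, ω_r=1
Stage 1: 21(0−ω_c) = −51(1−ω_c)  ⇒  72ω_c = 51  ⇒  ω_c = 17/24
  ⇒ ω_c¹/ω_r¹ = 17/24
Stage 2: N_ring = 20 + 2·10 = 40
Stage 2: 20(ω_s−ω_c) = −40(ω_r−ω_c),  ω_r=0, ω_c=1
Stage 2: ω_s = 1 − (40/20)(0−1) = 3
  ⇒ ω_s²/ω_c² = 3
Coupling ω_c² = ω_c¹ ⇒ overall = 17/24 × 3 = 17/8

17/8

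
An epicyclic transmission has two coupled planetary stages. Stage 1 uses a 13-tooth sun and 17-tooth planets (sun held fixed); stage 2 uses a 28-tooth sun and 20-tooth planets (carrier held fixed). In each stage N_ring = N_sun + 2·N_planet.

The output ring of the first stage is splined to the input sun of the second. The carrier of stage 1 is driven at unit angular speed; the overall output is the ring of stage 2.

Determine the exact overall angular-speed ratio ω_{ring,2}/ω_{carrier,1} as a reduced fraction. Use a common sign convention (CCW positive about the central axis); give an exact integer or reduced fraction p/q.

-420/799

Stage 1: N_ring = 13 + 2·17 = 47
Stage 1: 13(ω_s−ω_c) = −47(ω_r−ω_c),  ω_s=0, ω_c=1
Stage 1: ω_r = 1 − (13/47)(0−1) = 60/47
  ⇒ ω_r¹/ω_c¹ = 60/47
Stage 2: N_ring = 28 + 2·20 = 68
Stage 2: 28(ω_s−ω_c) = −68(ω_r−ω_c),  ω_c=0, ω_s=1
Stage 2: ω_r = 0 − (28/68)(1−0) = -7/17
  ⇒ ω_r²/ω_s² = -7/17
Coupling ω_s² = ω_r¹ ⇒ overall = 60/47 × -7/17 = -420/799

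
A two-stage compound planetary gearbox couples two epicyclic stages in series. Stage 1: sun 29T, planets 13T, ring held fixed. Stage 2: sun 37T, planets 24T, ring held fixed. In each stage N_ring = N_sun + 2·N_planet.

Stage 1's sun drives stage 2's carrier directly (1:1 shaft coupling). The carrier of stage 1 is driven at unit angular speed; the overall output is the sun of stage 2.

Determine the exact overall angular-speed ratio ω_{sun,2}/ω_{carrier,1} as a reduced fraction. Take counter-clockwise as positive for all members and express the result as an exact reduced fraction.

10248/1073

Stage 1: N_ring = 29 + 2·13 = 55
Stage 1: 29(ω_s−ω_c) = −55(ω_r−ω_c),  ω_r=0, ω_c=1
Stage 1: ω_s = 1 − (55/29)(0−1) = 84/29
  ⇒ ω_s¹/ω_c¹ = 84/29
Stage 2: N_ring = 37 + 2·24 = 85
Stage 2: 37(ω_s−ω_c) = −85(ω_r−ω_c),  ω_r=0, ω_c=1
Stage 2: ω_s = 1 − (85/37)(0−1) = 122/37
  ⇒ ω_s²/ω_c² = 122/37
Coupling ω_c² = ω_s¹ ⇒ overall = 84/29 × 122/37 = 10248/1073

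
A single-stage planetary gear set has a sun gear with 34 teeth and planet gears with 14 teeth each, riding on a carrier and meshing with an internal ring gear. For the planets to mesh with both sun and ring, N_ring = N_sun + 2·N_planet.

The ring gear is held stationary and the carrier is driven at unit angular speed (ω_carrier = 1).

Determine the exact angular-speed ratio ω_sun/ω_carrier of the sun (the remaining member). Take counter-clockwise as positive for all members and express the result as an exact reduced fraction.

48/17

N_ring = 34 + 2·14 = 62
34(ω_s−ω_c) = −62(ω_r−ω_c),  ω_r=0, ω_c=1
ω_s = 1 − (62/34)(0−1) = 48/17
ω_s/ω_c = 48/17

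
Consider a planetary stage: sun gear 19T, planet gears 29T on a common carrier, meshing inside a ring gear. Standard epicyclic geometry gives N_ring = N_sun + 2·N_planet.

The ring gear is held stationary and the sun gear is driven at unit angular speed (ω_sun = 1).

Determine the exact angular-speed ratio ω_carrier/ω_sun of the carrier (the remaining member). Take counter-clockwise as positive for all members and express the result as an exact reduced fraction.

N_ring = 19 + 2·29 = 77
19(ω_s−ω_c) = −77(ω_r−ω_c),  ω_r=0, ω_s=1
19(1−ω_c) = −77(0−ω_c)  ⇒  96ω_c = 19  ⇒  ω_c = 19/96
ω_c/ω_s = 19/96

19/96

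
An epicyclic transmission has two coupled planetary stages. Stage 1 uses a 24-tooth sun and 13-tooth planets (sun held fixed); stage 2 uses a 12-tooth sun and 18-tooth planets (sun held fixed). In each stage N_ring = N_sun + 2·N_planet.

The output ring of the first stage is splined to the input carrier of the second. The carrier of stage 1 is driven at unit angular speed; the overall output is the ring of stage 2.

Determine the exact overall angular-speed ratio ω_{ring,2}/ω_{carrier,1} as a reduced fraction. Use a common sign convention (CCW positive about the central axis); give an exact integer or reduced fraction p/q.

37/20

Stage 1: N_ring = 24 + 2·13 = 50
Stage 1: 24(ω_s−ω_c) = −50(ω_r−ω_c),  ω_s=0, ω_c=1
Stage 1: ω_r = 1 − (24/50)(0−1) = 37/25
  ⇒ ω_r¹/ω_c¹ = 37/25
Stage 2: N_ring = 12 + 2·18 = 48
Stage 2: 12(ω_s−ω_c) = −48(ω_r−ω_c),  ω_s=0, ω_c=1
Stage 2: ω_r = 1 − (12/48)(0−1) = 5/4
  ⇒ ω_r²/ω_c² = 5/4
Coupling ω_c² = ω_r¹ ⇒ overall = 37/25 × 5/4 = 37/20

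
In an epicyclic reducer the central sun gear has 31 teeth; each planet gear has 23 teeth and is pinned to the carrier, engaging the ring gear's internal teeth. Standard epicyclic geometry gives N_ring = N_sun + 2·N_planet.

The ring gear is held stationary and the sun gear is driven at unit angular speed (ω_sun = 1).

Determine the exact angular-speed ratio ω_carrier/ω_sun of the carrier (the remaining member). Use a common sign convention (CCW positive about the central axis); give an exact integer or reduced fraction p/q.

31/108

N_ring = 31 + 2·23 = 77
31(ω_s−ω_c) = −77(ω_r−ω_c),  ω_r=0, ω_s=1
31(1−ω_c) = −77(0−ω_c)  ⇒  108ω_c = 31  ⇒  ω_c = 31/108
ω_c/ω_s = 31/108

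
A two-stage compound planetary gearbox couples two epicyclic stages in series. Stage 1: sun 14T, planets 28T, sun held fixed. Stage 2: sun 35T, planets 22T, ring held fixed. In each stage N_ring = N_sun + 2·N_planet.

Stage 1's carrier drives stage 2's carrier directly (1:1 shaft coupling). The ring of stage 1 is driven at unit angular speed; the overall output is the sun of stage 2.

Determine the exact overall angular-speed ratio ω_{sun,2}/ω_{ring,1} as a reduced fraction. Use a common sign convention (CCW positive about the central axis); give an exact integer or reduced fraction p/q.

Stage 1: N_ring = 14 + 2·28 = 70
Stage 1: 14(ω_s−ω_c) = −70(ω_r−ω_c),  ω_s=0, ω_r=1
Stage 1: 14(0−ω_c) = −70(1−ω_c)  ⇒  84ω_c = 70  ⇒  ω_c = 5/6
  ⇒ ω_c¹/ω_r¹ = 5/6
Stage 2: N_ring = 35 + 2·22 = 79
Stage 2: 35(ω_s−ω_c) = −79(ω_r−ω_c),  ω_r=0, ω_c=1
Stage 2: ω_s = 1 − (79/35)(0−1) = 114/35
  ⇒ ω_s²/ω_c² = 114/35
Coupling ω_c² = ω_c¹ ⇒ overall = 5/6 × 114/35 = 19/7

19/7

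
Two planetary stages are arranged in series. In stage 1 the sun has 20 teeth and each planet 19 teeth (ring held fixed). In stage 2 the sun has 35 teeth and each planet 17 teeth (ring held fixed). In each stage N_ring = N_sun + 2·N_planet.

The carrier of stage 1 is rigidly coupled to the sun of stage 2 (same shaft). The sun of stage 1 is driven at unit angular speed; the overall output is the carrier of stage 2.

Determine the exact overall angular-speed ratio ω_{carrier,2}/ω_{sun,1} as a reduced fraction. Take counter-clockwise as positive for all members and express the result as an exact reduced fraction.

Stage 1: N_ring = 20 + 2·19 = 58
Stage 1: 20(ω_s−ω_c) = −58(ω_r−ω_c),  ω_r=0, ω_s=1
Stage 1: 20(1−ω_c) = −58(0−ω_c)  ⇒  78ω_c = 20  ⇒  ω_c = 10/39
  ⇒ ω_c¹/ω_s¹ = 10/39
Stage 2: N_ring = 35 + 2·17 = 69
Stage 2: 35(ω_s−ω_c) = −69(ω_r−ω_c),  ω_r=0, ω_s=1
Stage 2: 35(1−ω_c) = −69(0−ω_c)  ⇒  104ω_c = 35  ⇒  ω_c = 35/104
  ⇒ ω_c²/ω_s² = 35/104
Coupling ω_s² = ω_c¹ ⇒ overall = 10/39 × 35/104 = 175/2028

175/2028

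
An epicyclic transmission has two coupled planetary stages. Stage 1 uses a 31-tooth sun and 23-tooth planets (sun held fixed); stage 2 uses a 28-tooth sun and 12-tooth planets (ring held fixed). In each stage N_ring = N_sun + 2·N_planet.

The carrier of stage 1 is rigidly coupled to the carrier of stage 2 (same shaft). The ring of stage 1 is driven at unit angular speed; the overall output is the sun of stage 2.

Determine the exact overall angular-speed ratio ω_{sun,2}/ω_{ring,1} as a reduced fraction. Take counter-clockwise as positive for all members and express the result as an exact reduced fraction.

55/27

Stage 1: N_ring = 31 + 2·23 = 77
Stage 1: 31(ω_s−ω_c) = −77(ω_r−ω_c),  ω_s=0, ω_r=1
Stage 1: 31(0−ω_c) = −77(1−ω_c)  ⇒  108ω_c = 77  ⇒  ω_c = 77/108
  ⇒ ω_c¹/ω_r¹ = 77/108
Stage 2: N_ring = 28 + 2·12 = 52
Stage 2: 28(ω_s−ω_c) = −52(ω_r−ω_c),  ω_r=0, ω_c=1
Stage 2: ω_s = 1 − (52/28)(0−1) = 20/7
  ⇒ ω_s²/ω_c² = 20/7
Coupling ω_c² = ω_c¹ ⇒ overall = 77/108 × 20/7 = 55/27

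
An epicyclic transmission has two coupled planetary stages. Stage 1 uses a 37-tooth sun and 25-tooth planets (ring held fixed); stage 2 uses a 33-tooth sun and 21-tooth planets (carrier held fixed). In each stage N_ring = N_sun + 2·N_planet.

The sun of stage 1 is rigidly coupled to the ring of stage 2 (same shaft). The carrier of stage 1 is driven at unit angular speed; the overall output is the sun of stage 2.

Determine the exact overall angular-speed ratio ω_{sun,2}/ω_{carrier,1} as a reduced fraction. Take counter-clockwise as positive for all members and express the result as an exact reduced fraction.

-3100/407

Stage 1: N_ring = 37 + 2·25 = 87
Stage 1: 37(ω_s−ω_c) = −87(ω_r−ω_c),  ω_r=0, ω_c=1
Stage 1: ω_s = 1 − (87/37)(0−1) = 124/37
  ⇒ ω_s¹/ω_c¹ = 124/37
Stage 2: N_ring = 33 + 2·21 = 75
Stage 2: 33(ω_s−ω_c) = −75(ω_r−ω_c),  ω_c=0, ω_r=1
Stage 2: ω_s = 0 − (75/33)(1−0) = -25/11
  ⇒ ω_s²/ω_r² = -25/11
Coupling ω_r² = ω_s¹ ⇒ overall = 124/37 × -25/11 = -3100/407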